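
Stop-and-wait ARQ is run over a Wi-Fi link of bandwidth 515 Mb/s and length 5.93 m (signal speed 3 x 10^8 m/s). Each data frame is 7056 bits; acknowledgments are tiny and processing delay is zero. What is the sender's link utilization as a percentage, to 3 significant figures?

t_tx = L/R = 7056/515000000 = 1.3701e-05 s.
t_prop = 5.93/300000000 = 1.97667e-08 s; RTT = 3.95333e-08 s.
Cycle = t_tx + RTT = 1.37405e-05 s.
Utilization = t_tx / cycle = 1.3701e-05/1.37405e-05 = 99.7 %.

99.7 %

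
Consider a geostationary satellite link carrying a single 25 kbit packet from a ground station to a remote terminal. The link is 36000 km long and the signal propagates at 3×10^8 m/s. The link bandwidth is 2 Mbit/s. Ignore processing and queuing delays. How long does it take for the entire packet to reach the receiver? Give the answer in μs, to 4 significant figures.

L = 25000 bits.
Transmission delay = L/R = 25000 / 2000000 = 12500 μs.
Propagation delay = d/s = 36000000 m / 300000000 m/s = 120000 μs.
Total = 132500 μs.

132500 μs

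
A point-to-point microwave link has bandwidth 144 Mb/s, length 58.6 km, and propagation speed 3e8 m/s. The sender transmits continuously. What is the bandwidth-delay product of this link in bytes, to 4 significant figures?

Propagation delay = 58600 / 300000000 = 0.000195333 s.
BDP = R × t_prop = 144000000 × 0.000195333 = 28128 bits.
In bytes: 28128/8 = 3516 bytes.

3516 bytes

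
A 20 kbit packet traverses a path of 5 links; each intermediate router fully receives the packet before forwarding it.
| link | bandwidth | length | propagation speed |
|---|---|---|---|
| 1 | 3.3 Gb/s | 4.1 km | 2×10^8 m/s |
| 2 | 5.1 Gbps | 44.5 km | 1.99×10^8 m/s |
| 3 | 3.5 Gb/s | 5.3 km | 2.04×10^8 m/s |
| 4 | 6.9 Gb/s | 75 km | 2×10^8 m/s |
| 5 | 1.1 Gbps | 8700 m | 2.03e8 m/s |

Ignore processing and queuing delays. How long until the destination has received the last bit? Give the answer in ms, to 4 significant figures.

L = 20000 bits.
Transmission delays (L/R per hop): 0.00606061, 0.00392157, 0.00571429, 0.00289855, 0.0181818 ms; sum = 0.0367768 ms.
Propagation delays (d/s per hop): 0.0205, 0.223618, 0.0259804, 0.375, 0.0428571 ms; sum = 0.687956 ms.
End-to-end = 0.7247 ms.

0.7247 ms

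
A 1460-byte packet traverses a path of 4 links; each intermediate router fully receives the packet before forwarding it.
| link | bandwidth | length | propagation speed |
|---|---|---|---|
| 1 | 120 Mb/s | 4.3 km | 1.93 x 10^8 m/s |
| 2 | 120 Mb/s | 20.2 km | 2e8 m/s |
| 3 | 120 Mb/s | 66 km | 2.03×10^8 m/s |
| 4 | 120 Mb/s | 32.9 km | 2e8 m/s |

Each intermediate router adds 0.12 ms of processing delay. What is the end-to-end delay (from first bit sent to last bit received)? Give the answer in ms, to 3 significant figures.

L = 1460 × 8 = 11680 bits.
Transmission delay per hop = L/R = 11680/120000000 = 0.0973333 ms; 4 hops → 0.389333 ms.
Propagation delays (d/s per hop): 0.0222798, 0.101, 0.325123, 0.1645 ms; sum = 0.612903 ms.
Processing at 3 router(s): 3 × 0.12 ms = 0.36 ms.
End-to-end = 1.36 ms.

1.36 ms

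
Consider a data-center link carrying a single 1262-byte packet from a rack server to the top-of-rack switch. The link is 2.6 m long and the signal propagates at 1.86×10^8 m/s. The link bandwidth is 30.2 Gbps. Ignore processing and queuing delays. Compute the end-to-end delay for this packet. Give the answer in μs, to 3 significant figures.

L = 1262 × 8 = 10096 bits.
Transmission delay = L/R = 10096 / 30200000000 = 0.334305 μs.
Propagation delay = d/s = 2.6 m / 186000000 m/s = 0.0139785 μs.
Total = 0.348 μs.

0.348 μs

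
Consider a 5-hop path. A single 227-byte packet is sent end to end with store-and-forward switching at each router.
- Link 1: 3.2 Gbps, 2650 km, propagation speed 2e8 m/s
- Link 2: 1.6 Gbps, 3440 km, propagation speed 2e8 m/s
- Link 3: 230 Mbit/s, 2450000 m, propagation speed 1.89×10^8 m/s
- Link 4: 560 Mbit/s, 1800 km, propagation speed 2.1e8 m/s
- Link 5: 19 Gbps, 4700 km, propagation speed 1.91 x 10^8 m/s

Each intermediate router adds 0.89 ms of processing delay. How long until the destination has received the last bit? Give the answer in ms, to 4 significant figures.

L = 227 × 8 = 1816 bits.
Transmission delays (L/R per hop): 0.0005675, 0.001135, 0.00789565, 0.00324286, 9.55789e-05 ms; sum = 0.0129366 ms.
Propagation delays (d/s per hop): 13.25, 17.2, 12.963, 8.57143, 24.6073 ms; sum = 76.5917 ms.
Processing at 4 router(s): 4 × 0.89 ms = 3.56 ms.
End-to-end = 80.16 ms.

80.16 ms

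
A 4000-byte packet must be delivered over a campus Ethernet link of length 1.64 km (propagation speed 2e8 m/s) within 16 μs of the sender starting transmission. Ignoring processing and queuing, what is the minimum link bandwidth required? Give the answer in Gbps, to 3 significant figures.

4.10 Gbps

L = 32000 bits.
Propagation delay = 1640 / 200000000 = 8.2 μs.
Transmission budget = 16 − 8.2 = 7.8 μs.
R ≥ L / t_tx = 32000 bits / 7.8e-06 s = 4.10 Gbps.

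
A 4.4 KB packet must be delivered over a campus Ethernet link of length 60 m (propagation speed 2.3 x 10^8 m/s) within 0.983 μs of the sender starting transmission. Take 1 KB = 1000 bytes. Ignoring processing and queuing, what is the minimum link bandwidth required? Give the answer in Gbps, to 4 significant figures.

L = 35200 bits.
Propagation delay = 60 / 2.3e+08 = 0.26087 μs.
Transmission budget = 0.983 − 0.26087 = 0.72213 μs.
R ≥ L / t_tx = 35200 bits / 7.2213e-07 s = 48.74 Gbps.

48.74 Gbps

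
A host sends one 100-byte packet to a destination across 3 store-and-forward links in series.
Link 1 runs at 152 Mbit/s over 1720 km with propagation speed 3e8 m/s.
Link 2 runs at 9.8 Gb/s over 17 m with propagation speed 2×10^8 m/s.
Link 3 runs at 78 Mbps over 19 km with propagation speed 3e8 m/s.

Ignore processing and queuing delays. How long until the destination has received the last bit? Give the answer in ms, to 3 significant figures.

L = 100 × 8 = 800 bits.
Transmission delays (L/R per hop): 0.00526316, 8.16327e-05, 0.0102564 ms; sum = 0.0156012 ms.
Propagation delays (d/s per hop): 5.73333, 8.5e-05, 0.0633333 ms; sum = 5.79675 ms.
End-to-end = 5.81 ms.

5.81 ms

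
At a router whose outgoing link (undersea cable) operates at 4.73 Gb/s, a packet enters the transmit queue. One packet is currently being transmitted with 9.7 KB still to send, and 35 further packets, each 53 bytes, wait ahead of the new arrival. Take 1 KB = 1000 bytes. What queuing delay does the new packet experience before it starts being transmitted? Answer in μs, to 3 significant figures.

19.5 μs

Each queued packet: L/R = 424/4730000000 = 0.0896406 μs.
35 queued → 3.13742 μs.
Plus remaining 77600 bits of current packet: 16.4059 μs.
Queuing delay = 19.5 μs.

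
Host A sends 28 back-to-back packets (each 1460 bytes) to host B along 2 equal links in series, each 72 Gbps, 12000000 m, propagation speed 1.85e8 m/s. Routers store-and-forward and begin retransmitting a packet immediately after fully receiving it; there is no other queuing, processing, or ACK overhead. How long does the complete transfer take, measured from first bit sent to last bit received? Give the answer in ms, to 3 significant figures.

130 ms

Per-hop transmission t_tx = L/R = 11680/72000000000 = 0.000162222 ms.
Per-hop propagation t_prop = 12000000/185000000 = 64.8649 ms.
Pipeline fill: first packet needs 2·t_tx to clear all hops; remaining 27 packets each add one t_tx.
Total = (2+28-1)·t_tx + 2·t_prop = 29·0.000162222 + 2·64.8649 = 130 ms.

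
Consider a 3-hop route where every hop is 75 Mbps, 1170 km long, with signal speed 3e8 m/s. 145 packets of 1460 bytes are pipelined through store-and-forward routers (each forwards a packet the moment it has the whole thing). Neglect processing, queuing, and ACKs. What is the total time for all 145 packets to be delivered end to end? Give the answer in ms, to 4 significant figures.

34.59 ms

Per-hop transmission t_tx = L/R = 11680/75000000 = 0.155733 ms.
Per-hop propagation t_prop = 1170000/300000000 = 3.9 ms.
Pipeline fill: first packet needs 3·t_tx to clear all hops; remaining 144 packets each add one t_tx.
Total = (3+145-1)·t_tx + 3·t_prop = 147·0.155733 + 3·3.9 = 34.59 ms.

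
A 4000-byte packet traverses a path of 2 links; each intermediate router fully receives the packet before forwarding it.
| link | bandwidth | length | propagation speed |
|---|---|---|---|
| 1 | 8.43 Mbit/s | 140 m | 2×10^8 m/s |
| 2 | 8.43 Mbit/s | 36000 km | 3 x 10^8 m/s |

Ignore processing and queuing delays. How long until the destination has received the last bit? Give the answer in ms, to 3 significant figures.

L = 4000 × 8 = 32000 bits.
Transmission delay per hop = L/R = 32000/8430000 = 3.79597 ms; 2 hops → 7.59193 ms.
Propagation delays (d/s per hop): 0.0007, 120 ms; sum = 120.001 ms.
End-to-end = 128 ms.

128 ms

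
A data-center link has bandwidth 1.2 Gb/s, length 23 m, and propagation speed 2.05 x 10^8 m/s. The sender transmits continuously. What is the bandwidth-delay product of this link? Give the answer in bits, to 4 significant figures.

134.6 bits

Propagation delay = 23 / 2.05e+08 = 1.12195e-07 s.
BDP = R × t_prop = 1200000000 × 1.12195e-07 = 134.634 bits.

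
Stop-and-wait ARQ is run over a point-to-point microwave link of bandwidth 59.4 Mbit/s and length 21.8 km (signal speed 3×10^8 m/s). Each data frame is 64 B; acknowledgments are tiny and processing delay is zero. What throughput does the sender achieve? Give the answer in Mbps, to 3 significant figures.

t_tx = L/R = 512/59400000 = 8.61953e-06 s.
t_prop = 21800/300000000 = 7.26667e-05 s; RTT = 0.000145333 s.
Cycle = t_tx + RTT = 0.000153953 s.
Throughput = L / cycle = 512 / 0.000153953 = 3.33 Mbps.

3.33 Mbps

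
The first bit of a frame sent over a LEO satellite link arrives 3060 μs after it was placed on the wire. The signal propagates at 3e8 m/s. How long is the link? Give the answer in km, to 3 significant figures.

d = s × t_prop = 300000000 × 0.00306 = 918 km.

918 km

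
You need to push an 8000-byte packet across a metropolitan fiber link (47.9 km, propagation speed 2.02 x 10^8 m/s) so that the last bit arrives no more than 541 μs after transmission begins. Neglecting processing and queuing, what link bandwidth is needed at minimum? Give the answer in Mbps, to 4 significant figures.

L = 64000 bits.
Propagation delay = 47900 / 202000000 = 237.129 μs.
Transmission budget = 541 − 237.129 = 303.871 μs.
R ≥ L / t_tx = 64000 bits / 0.000303871 s = 210.6 Mbps.

210.6 Mbps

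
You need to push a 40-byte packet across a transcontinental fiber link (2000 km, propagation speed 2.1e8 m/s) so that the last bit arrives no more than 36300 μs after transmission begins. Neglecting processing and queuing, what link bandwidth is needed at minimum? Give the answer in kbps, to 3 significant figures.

L = 320 bits.
Propagation delay = 2000000 / 210000000 = 9523.81 μs.
Transmission budget = 36300 − 9523.81 = 26776.2 μs.
R ≥ L / t_tx = 320 bits / 0.0267762 s = 12.0 kbps.

12.0 kbps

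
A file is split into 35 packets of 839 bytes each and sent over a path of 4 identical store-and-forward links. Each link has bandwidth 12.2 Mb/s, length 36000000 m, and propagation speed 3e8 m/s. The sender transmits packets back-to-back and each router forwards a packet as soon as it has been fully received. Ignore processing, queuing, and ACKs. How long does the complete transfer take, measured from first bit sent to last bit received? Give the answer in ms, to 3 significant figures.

501 ms

Per-hop transmission t_tx = L/R = 6712/12200000 = 0.550164 ms.
Per-hop propagation t_prop = 36000000/300000000 = 120 ms.
Pipeline fill: first packet needs 4·t_tx to clear all hops; remaining 34 packets each add one t_tx.
Total = (4+35-1)·t_tx + 4·t_prop = 38·0.550164 + 4·120 = 501 ms.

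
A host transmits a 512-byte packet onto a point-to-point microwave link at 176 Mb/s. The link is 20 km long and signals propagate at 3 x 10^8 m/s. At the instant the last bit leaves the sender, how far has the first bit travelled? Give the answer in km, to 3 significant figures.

6.98 km

t_tx = L/R = 4096/176000000 = 2.32727e-05 s.
Distance = s × t_tx = 300000000 × 2.32727e-05 = 6.98 km.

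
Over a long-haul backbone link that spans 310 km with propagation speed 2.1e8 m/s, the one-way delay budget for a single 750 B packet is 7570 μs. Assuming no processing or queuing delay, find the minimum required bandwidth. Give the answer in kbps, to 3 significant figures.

985 kbps

L = 6000 bits.
Propagation delay = 310000 / 210000000 = 1476.19 μs.
Transmission budget = 7570 − 1476.19 = 6093.81 μs.
R ≥ L / t_tx = 6000 bits / 0.00609381 s = 985 kbps.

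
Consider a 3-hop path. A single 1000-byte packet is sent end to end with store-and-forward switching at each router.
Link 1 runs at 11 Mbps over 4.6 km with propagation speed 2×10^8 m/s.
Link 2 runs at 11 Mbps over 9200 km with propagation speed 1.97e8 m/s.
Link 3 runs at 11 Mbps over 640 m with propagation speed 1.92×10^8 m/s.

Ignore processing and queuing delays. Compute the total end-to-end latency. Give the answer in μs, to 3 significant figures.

L = 1000 × 8 = 8000 bits.
Transmission delay per hop = L/R = 8000/11000000 = 727.273 μs; 3 hops → 2181.82 μs.
Propagation delays (d/s per hop): 23, 46700.5, 3.33333 μs; sum = 46726.8 μs.
End-to-end = 48900 μs.

48900 μs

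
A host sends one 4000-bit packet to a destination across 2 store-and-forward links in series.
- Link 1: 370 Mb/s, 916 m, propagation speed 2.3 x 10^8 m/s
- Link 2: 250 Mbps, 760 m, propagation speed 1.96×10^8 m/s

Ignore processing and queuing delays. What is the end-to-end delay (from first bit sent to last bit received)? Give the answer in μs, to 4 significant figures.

Transmission delays (L/R per hop): 10.8108, 16 μs; sum = 26.8108 μs.
Propagation delays (d/s per hop): 3.98261, 3.87755 μs; sum = 7.86016 μs.
End-to-end = 34.67 μs.

34.67 μs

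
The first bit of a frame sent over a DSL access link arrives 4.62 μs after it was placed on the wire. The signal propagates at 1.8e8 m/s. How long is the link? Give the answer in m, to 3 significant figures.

832 m

d = s × t_prop = 180000000 × 4.62e-06 = 832 m.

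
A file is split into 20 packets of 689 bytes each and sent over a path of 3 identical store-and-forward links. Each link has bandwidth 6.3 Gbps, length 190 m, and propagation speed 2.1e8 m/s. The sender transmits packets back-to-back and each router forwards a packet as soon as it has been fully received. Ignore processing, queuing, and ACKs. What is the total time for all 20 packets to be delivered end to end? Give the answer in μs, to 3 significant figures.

22.0 μs

Per-hop transmission t_tx = L/R = 5512/6300000000 = 0.874921 μs.
Per-hop propagation t_prop = 190/210000000 = 0.904762 μs.
Pipeline fill: first packet needs 3·t_tx to clear all hops; remaining 19 packets each add one t_tx.
Total = (3+20-1)·t_tx + 3·t_prop = 22·0.874921 + 3·0.904762 = 22.0 μs.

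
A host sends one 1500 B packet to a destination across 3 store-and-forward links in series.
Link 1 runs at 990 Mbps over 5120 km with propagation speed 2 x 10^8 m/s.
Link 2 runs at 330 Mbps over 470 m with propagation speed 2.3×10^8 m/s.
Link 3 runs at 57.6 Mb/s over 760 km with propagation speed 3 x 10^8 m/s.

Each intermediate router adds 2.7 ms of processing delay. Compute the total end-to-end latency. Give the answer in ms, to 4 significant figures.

L = 1500 × 8 = 12000 bits.
Transmission delays (L/R per hop): 0.0121212, 0.0363636, 0.208333 ms; sum = 0.256818 ms.
Propagation delays (d/s per hop): 25.6, 0.00204348, 2.53333 ms; sum = 28.1354 ms.
Processing at 2 router(s): 2 × 2.7 ms = 5.4 ms.
End-to-end = 33.79 ms.

33.79 ms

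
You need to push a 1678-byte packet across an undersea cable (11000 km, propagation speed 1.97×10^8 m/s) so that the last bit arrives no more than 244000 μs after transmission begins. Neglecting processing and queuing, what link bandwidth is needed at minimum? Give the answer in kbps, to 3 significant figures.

71.3 kbps

L = 13424 bits.
Propagation delay = 11000000 / 197000000 = 55837.6 μs.
Transmission budget = 244000 − 55837.6 = 188162 μs.
R ≥ L / t_tx = 13424 bits / 0.188162 s = 71.3 kbps.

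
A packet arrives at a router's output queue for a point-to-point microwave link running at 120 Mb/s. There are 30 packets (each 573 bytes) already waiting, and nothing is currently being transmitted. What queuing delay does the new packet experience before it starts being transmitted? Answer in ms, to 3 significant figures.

Each queued packet: L/R = 4584/120000000 = 0.0382 ms.
30 queued → 1.146 ms.
Queuing delay = 1.15 ms.

1.15 ms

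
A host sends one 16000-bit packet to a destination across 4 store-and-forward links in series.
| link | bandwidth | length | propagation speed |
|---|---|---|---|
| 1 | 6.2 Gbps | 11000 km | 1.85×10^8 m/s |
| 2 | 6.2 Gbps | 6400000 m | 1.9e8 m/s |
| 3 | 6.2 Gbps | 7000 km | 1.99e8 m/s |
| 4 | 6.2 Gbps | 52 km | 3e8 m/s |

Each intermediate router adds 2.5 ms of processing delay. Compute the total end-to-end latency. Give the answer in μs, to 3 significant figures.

136000 μs

Transmission delay per hop = L/R = 16000/6200000000 = 2.58065 μs; 4 hops → 10.3226 μs.
Propagation delays (d/s per hop): 59459.5, 33684.2, 35175.9, 173.333 μs; sum = 128493 μs.
Processing at 3 router(s): 3 × 2.5 ms = 7500 μs.
End-to-end = 136000 μs.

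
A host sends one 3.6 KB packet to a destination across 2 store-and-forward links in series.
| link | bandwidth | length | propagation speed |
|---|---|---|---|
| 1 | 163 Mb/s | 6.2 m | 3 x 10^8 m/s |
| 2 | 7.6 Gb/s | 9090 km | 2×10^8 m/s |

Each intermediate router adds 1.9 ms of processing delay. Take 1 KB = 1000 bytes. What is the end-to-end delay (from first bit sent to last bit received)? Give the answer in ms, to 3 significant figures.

L = 28800 bits.
Transmission delays (L/R per hop): 0.176687, 0.00378947 ms; sum = 0.180477 ms.
Propagation delays (d/s per hop): 2.06667e-05, 45.45 ms; sum = 45.45 ms.
Processing at 1 router(s): 1 × 1.9 ms = 1.9 ms.
End-to-end = 47.5 ms.

47.5 ms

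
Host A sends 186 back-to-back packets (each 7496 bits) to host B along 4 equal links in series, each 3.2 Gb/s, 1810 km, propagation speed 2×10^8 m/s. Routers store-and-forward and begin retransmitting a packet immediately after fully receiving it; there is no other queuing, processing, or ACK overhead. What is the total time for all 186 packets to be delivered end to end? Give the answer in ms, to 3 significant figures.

36.6 ms

Per-hop transmission t_tx = L/R = 7496/3200000000 = 0.0023425 ms.
Per-hop propagation t_prop = 1810000/200000000 = 9.05 ms.
Pipeline fill: first packet needs 4·t_tx to clear all hops; remaining 185 packets each add one t_tx.
Total = (4+186-1)·t_tx + 4·t_prop = 189·0.0023425 + 4·9.05 = 36.6 ms.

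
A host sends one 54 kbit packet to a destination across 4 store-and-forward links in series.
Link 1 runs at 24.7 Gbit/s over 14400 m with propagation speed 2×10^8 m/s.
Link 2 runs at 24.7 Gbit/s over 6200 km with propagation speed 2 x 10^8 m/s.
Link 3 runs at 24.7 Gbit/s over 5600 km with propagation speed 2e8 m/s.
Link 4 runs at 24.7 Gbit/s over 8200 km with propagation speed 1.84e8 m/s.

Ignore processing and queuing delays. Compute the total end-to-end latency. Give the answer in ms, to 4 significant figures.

103.6 ms

L = 54000 bits.
Transmission delay per hop = L/R = 54000/24700000000 = 0.00218623 ms; 4 hops → 0.00874494 ms.
Propagation delays (d/s per hop): 0.072, 31, 28, 44.5652 ms; sum = 103.637 ms.
End-to-end = 103.6 ms.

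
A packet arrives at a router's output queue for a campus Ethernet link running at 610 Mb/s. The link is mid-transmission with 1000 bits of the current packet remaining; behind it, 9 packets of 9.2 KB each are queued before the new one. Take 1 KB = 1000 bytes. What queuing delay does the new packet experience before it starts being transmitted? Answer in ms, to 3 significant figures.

Each queued packet: L/R = 73600/610000000 = 0.120656 ms.
9 queued → 1.0859 ms.
Plus remaining 1000 bits of current packet: 0.00163934 ms.
Queuing delay = 1.09 ms.

1.09 ms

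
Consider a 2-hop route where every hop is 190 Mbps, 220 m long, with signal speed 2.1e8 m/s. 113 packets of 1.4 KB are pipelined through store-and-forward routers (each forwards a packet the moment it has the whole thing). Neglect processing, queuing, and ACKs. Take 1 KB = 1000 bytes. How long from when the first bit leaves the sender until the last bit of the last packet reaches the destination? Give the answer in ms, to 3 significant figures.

Per-hop transmission t_tx = L/R = 11200/190000000 = 0.0589474 ms.
Per-hop propagation t_prop = 220/210000000 = 0.00104762 ms.
Pipeline fill: first packet needs 2·t_tx to clear all hops; remaining 112 packets each add one t_tx.
Total = (2+113-1)·t_tx + 2·t_prop = 114·0.0589474 + 2·0.00104762 = 6.72 ms.

6.72 ms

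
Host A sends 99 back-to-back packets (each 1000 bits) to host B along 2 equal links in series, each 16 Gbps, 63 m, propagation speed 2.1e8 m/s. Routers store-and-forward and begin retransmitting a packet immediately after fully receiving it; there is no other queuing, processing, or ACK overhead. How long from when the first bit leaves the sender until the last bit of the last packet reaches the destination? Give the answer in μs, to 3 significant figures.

Per-hop transmission t_tx = L/R = 1000/16000000000 = 0.0625 μs.
Per-hop propagation t_prop = 63/210000000 = 0.3 μs.
Pipeline fill: first packet needs 2·t_tx to clear all hops; remaining 98 packets each add one t_tx.
Total = (2+99-1)·t_tx + 2·t_prop = 100·0.0625 + 2·0.3 = 6.85 μs.

6.85 μs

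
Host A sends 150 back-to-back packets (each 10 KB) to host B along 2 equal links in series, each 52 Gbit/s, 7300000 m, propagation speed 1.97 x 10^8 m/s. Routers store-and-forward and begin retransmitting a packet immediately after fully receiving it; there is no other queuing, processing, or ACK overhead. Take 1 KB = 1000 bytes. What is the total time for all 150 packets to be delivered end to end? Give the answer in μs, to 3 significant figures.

74300 μs

Per-hop transmission t_tx = L/R = 80000/52000000000 = 1.53846 μs.
Per-hop propagation t_prop = 7300000/197000000 = 37055.8 μs.
Pipeline fill: first packet needs 2·t_tx to clear all hops; remaining 149 packets each add one t_tx.
Total = (2+150-1)·t_tx + 2·t_prop = 151·1.53846 + 2·37055.8 = 74300 μs.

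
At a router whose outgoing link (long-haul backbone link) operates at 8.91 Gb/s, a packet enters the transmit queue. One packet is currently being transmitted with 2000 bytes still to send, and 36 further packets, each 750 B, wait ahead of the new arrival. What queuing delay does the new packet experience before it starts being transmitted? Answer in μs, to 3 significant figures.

26.0 μs

Each queued packet: L/R = 6000/8910000000 = 0.673401 μs.
36 queued → 24.2424 μs.
Plus remaining 16000 bits of current packet: 1.79574 μs.
Queuing delay = 26.0 μs.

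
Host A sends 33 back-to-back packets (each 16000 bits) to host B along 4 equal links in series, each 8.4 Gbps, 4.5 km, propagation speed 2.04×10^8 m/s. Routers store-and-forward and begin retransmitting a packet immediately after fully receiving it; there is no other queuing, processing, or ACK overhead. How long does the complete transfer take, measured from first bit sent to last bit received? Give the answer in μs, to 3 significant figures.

157 μs

Per-hop transmission t_tx = L/R = 16000/8400000000 = 1.90476 μs.
Per-hop propagation t_prop = 4500/204000000 = 22.0588 μs.
Pipeline fill: first packet needs 4·t_tx to clear all hops; remaining 32 packets each add one t_tx.
Total = (4+33-1)·t_tx + 4·t_prop = 36·1.90476 + 4·22.0588 = 157 μs.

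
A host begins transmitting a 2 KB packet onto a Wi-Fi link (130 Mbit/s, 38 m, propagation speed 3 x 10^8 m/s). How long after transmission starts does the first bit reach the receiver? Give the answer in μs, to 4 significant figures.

First bit experiences only propagation delay: d/s = 38/300000000 = 0.1267 μs.

0.1267 μs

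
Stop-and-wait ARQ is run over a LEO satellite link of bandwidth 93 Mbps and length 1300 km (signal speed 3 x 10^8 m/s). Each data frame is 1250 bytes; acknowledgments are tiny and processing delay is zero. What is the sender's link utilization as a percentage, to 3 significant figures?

t_tx = L/R = 10000/93000000 = 0.000107527 s.
t_prop = 1300000/300000000 = 0.00433333 s; RTT = 0.00866667 s.
Cycle = t_tx + RTT = 0.00877419 s.
Utilization = t_tx / cycle = 0.000107527/0.00877419 = 1.23 %.

1.23 %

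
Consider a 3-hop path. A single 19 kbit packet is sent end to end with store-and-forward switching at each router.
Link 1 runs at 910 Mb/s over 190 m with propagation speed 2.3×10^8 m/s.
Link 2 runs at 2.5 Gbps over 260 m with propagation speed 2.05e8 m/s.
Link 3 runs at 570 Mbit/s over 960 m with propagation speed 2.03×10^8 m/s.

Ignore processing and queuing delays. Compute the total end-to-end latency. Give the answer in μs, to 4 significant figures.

L = 19000 bits.
Transmission delays (L/R per hop): 20.8791, 7.6, 33.3333 μs; sum = 61.8125 μs.
Propagation delays (d/s per hop): 0.826087, 1.26829, 4.72906 μs; sum = 6.82344 μs.
End-to-end = 68.64 μs.

68.64 μs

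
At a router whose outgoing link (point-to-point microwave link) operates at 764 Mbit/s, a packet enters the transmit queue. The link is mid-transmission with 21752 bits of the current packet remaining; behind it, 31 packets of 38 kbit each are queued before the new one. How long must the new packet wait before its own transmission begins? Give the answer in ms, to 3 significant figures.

Each queued packet: L/R = 38000/764000000 = 0.0497382 ms.
31 queued → 1.54188 ms.
Plus remaining 21752 bits of current packet: 0.0284712 ms.
Queuing delay = 1.57 ms.

1.57 ms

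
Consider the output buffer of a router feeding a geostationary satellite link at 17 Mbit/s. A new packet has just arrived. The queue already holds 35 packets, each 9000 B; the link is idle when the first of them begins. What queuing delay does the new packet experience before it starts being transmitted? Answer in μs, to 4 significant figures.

148200 μs

Each queued packet: L/R = 72000/17000000 = 4235.29 μs.
35 queued → 148235 μs.
Queuing delay = 148200 μs.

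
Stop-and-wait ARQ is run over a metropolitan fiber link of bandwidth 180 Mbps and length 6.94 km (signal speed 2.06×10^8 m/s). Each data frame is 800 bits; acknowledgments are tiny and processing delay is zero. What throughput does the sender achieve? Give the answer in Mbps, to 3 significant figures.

11.1 Mbps

t_tx = L/R = 800/180000000 = 4.44444e-06 s.
t_prop = 6940/206000000 = 3.36893e-05 s; RTT = 6.73786e-05 s.
Cycle = t_tx + RTT = 7.18231e-05 s.
Throughput = L / cycle = 800 / 7.18231e-05 = 11.1 Mbps.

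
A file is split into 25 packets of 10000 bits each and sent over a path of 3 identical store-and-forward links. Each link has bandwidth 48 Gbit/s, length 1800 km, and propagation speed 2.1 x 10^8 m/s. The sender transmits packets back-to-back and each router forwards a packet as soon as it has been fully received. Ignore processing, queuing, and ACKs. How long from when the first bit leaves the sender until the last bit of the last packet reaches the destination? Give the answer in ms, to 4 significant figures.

25.72 ms

Per-hop transmission t_tx = L/R = 10000/48000000000 = 0.000208333 ms.
Per-hop propagation t_prop = 1800000/210000000 = 8.57143 ms.
Pipeline fill: first packet needs 3·t_tx to clear all hops; remaining 24 packets each add one t_tx.
Total = (3+25-1)·t_tx + 3·t_prop = 27·0.000208333 + 3·8.57143 = 25.72 ms.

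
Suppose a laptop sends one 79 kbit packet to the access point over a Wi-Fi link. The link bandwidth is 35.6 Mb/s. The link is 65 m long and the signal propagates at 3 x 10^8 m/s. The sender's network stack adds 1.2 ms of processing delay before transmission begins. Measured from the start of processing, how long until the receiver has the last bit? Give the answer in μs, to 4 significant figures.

L = 79000 bits.
Transmission delay = L/R = 79000 / 35600000 = 2219.1 μs.
Propagation delay = d/s = 65 m / 300000000 m/s = 0.216667 μs.
Plus processing delay 1.2 ms = 1200 μs.
Total = 3419 μs.

3419 μs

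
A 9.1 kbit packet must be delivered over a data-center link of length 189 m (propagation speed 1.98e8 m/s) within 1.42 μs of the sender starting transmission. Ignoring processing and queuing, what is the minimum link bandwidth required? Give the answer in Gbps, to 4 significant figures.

Propagation delay = 189 / 198000000 = 0.954545 μs.
Transmission budget = 1.42 − 0.954545 = 0.465455 μs.
R ≥ L / t_tx = 9100 bits / 4.65455e-07 s = 19.55 Gbps.

19.55 Gbps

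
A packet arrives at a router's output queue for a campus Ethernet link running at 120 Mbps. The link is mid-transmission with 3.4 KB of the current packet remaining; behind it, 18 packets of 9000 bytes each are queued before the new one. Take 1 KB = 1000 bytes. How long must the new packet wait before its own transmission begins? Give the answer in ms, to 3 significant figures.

11.0 ms

Each queued packet: L/R = 72000/120000000 = 0.6 ms.
18 queued → 10.8 ms.
Plus remaining 27200 bits of current packet: 0.226667 ms.
Queuing delay = 11.0 ms.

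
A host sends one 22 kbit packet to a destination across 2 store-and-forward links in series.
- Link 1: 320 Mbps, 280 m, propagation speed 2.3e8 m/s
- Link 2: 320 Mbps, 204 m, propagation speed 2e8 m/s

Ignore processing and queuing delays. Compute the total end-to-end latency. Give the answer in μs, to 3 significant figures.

L = 22000 bits.
Transmission delay per hop = L/R = 22000/320000000 = 68.75 μs; 2 hops → 137.5 μs.
Propagation delays (d/s per hop): 1.21739, 1.02 μs; sum = 2.23739 μs.
End-to-end = 140 μs.

140 μs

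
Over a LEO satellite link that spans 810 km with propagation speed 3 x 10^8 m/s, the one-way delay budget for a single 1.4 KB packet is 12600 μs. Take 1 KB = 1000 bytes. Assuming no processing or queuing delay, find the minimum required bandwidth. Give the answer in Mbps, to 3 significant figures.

1.13 Mbps

L = 11200 bits.
Propagation delay = 810000 / 300000000 = 2700 μs.
Transmission budget = 12600 − 2700 = 9900 μs.
R ≥ L / t_tx = 11200 bits / 0.0099 s = 1.13 Mbps.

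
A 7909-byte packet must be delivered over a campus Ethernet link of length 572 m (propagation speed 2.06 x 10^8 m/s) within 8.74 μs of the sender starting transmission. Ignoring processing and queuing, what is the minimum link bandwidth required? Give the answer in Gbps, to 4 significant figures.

10.61 Gbps

L = 63272 bits.
Propagation delay = 572 / 206000000 = 2.7767 μs.
Transmission budget = 8.74 − 2.7767 = 5.9633 μs.
R ≥ L / t_tx = 63272 bits / 5.9633e-06 s = 10.61 Gbps.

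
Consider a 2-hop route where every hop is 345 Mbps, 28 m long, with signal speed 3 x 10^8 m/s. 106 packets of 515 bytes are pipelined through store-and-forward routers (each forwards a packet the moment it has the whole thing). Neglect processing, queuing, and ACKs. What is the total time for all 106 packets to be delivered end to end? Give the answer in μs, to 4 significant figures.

1278 μs

Per-hop transmission t_tx = L/R = 4120/345000000 = 11.942 μs.
Per-hop propagation t_prop = 28/300000000 = 0.0933333 μs.
Pipeline fill: first packet needs 2·t_tx to clear all hops; remaining 105 packets each add one t_tx.
Total = (2+106-1)·t_tx + 2·t_prop = 107·11.942 + 2·0.0933333 = 1278 μs.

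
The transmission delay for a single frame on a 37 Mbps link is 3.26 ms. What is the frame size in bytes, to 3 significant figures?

15100 bytes

L = R × t_tx = 37000000 b/s × 0.00326 s = 120620 bits.
In bytes: 120620 / 8 = 15100 bytes.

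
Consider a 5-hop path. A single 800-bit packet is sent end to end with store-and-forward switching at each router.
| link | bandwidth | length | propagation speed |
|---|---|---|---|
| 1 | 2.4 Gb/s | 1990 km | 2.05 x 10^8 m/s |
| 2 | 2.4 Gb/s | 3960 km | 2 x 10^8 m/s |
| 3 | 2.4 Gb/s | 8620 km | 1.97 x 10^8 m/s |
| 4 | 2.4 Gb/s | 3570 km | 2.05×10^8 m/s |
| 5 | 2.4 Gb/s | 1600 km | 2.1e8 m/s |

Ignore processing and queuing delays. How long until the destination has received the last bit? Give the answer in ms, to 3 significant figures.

Transmission delay per hop = L/R = 800/2400000000 = 0.000333333 ms; 5 hops → 0.00166667 ms.
Propagation delays (d/s per hop): 9.70732, 19.8, 43.7563, 17.4146, 7.61905 ms; sum = 98.2973 ms.
End-to-end = 98.3 ms.

98.3 ms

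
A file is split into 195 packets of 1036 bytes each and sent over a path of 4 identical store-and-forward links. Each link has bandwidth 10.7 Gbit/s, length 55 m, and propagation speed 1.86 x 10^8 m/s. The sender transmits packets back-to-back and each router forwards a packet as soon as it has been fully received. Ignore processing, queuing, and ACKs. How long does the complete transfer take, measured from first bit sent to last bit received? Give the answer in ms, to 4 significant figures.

0.1545 ms

Per-hop transmission t_tx = L/R = 8288/10700000000 = 0.000774579 ms.
Per-hop propagation t_prop = 55/186000000 = 0.000295699 ms.
Pipeline fill: first packet needs 4·t_tx to clear all hops; remaining 194 packets each add one t_tx.
Total = (4+195-1)·t_tx + 4·t_prop = 198·0.000774579 + 4·0.000295699 = 0.1545 ms.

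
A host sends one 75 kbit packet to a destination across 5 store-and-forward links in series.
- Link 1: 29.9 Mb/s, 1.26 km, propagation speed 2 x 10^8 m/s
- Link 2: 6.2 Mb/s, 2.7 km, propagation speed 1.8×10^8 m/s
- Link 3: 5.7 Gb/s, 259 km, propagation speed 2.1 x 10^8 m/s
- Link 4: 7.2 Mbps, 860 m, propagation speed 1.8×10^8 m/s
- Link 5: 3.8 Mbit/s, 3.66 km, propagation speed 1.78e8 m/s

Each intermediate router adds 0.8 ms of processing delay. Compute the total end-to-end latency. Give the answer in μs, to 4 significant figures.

L = 75000 bits.
Transmission delays (L/R per hop): 2508.36, 12096.8, 13.1579, 10416.7, 19736.8 μs; sum = 44771.8 μs.
Propagation delays (d/s per hop): 6.3, 15, 1233.33, 4.77778, 20.5618 μs; sum = 1279.97 μs.
Processing at 4 router(s): 4 × 0.8 ms = 3200 μs.
End-to-end = 49250 μs.

49250 μs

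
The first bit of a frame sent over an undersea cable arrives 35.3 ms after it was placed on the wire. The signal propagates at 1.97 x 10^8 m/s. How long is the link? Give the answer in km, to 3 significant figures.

d = s × t_prop = 197000000 × 0.0353 = 6950 km.

6950 km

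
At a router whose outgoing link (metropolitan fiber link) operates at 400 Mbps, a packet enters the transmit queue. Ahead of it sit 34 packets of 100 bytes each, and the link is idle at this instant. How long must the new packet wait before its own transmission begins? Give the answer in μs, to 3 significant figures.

68.0 μs

Each queued packet: L/R = 800/400000000 = 2 μs.
34 queued → 68 μs.
Queuing delay = 68.0 μs.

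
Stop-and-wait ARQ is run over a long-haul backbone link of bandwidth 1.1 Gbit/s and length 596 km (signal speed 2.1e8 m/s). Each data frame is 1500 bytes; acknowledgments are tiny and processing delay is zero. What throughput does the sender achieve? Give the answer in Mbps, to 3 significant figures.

2.11 Mbps

t_tx = L/R = 12000/1100000000 = 1.09091e-05 s.
t_prop = 596000/210000000 = 0.0028381 s; RTT = 0.00567619 s.
Cycle = t_tx + RTT = 0.0056871 s.
Throughput = L / cycle = 12000 / 0.0056871 = 2.11 Mbps.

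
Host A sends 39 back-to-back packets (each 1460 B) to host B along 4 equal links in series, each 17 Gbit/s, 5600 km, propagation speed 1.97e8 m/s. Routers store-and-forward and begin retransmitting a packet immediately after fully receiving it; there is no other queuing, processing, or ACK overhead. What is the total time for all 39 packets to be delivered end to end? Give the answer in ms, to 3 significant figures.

Per-hop transmission t_tx = L/R = 11680/17000000000 = 0.000687059 ms.
Per-hop propagation t_prop = 5600000/197000000 = 28.4264 ms.
Pipeline fill: first packet needs 4·t_tx to clear all hops; remaining 38 packets each add one t_tx.
Total = (4+39-1)·t_tx + 4·t_prop = 42·0.000687059 + 4·28.4264 = 114 ms.

114 ms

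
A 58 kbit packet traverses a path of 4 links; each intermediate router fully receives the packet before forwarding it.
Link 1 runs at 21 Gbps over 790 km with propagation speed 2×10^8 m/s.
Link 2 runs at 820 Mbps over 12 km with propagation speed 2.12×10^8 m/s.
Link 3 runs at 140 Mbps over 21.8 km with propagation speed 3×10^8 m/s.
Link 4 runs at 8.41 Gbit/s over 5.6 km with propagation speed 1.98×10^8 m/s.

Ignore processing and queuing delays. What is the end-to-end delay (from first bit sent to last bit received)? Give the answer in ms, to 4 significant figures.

4.602 ms

L = 58000 bits.
Transmission delays (L/R per hop): 0.0027619, 0.0707317, 0.414286, 0.00689655 ms; sum = 0.494676 ms.
Propagation delays (d/s per hop): 3.95, 0.0566038, 0.0726667, 0.0282828 ms; sum = 4.10755 ms.
End-to-end = 4.602 ms.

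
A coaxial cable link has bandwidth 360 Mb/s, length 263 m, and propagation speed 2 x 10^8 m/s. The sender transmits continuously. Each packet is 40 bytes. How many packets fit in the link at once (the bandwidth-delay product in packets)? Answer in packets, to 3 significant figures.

Propagation delay = 263 / 200000000 = 1.315e-06 s.
BDP = R × t_prop = 360000000 × 1.315e-06 = 473.4 bits.
In packets of 320 bits: 1.48 packets.

1.48 packets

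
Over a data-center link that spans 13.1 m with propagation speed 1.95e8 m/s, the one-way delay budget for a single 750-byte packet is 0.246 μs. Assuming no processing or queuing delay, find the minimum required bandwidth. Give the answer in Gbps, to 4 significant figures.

33.55 Gbps

L = 6000 bits.
Propagation delay = 13.1 / 195000000 = 0.0671795 μs.
Transmission budget = 0.246 − 0.0671795 = 0.178821 μs.
R ≥ L / t_tx = 6000 bits / 1.78821e-07 s = 33.55 Gbps.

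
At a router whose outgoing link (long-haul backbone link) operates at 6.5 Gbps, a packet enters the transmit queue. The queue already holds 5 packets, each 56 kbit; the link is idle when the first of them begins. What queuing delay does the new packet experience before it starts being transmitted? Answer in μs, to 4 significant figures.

43.08 μs

Each queued packet: L/R = 56000/6500000000 = 8.61538 μs.
5 queued → 43.0769 μs.
Queuing delay = 43.08 μs.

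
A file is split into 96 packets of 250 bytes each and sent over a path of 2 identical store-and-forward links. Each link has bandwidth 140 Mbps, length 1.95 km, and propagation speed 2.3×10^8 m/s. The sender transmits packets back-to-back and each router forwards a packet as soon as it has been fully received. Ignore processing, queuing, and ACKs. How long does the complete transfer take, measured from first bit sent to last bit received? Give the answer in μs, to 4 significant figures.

Per-hop transmission t_tx = L/R = 2000/140000000 = 14.2857 μs.
Per-hop propagation t_prop = 1950/2.3e+08 = 8.47826 μs.
Pipeline fill: first packet needs 2·t_tx to clear all hops; remaining 95 packets each add one t_tx.
Total = (2+96-1)·t_tx + 2·t_prop = 97·14.2857 + 2·8.47826 = 1403 μs.

1403 μs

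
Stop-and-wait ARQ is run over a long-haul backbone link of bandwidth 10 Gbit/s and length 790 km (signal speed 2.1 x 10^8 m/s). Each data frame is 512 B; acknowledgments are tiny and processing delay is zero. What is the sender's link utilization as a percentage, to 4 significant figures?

0.005444 %

t_tx = L/R = 4096/10000000000 = 4.096e-07 s.
t_prop = 790000/210000000 = 0.0037619 s; RTT = 0.00752381 s.
Cycle = t_tx + RTT = 0.00752422 s.
Utilization = t_tx / cycle = 4.096e-07/0.00752422 = 0.005444 %.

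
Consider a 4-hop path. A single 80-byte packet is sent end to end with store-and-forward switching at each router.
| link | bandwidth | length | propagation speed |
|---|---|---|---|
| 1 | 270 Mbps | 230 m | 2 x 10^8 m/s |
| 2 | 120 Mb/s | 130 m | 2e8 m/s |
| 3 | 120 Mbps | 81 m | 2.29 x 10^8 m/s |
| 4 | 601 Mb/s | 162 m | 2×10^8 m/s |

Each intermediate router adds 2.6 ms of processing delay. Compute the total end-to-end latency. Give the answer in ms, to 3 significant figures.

L = 80 × 8 = 640 bits.
Transmission delays (L/R per hop): 0.00237037, 0.00533333, 0.00533333, 0.00106489 ms; sum = 0.0141019 ms.
Propagation delays (d/s per hop): 0.00115, 0.00065, 0.000353712, 0.00081 ms; sum = 0.00296371 ms.
Processing at 3 router(s): 3 × 2.6 ms = 7.8 ms.
End-to-end = 7.82 ms.

7.82 ms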